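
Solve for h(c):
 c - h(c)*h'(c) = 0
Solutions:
 h(c) = -sqrt(C1 + c^2)
 h(c) = sqrt(C1 + c^2)


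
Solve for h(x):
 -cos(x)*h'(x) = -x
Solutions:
 h(x) = C1 + Integral(x/cos(x), x)


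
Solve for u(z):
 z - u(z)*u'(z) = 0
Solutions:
 u(z) = -sqrt(C1 + z^2)
 u(z) = sqrt(C1 + z^2)


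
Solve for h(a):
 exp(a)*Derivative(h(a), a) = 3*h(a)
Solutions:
 h(a) = C1*exp(-3*exp(-a))


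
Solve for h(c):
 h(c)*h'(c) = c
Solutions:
 h(c) = -sqrt(C1 + c^2)
 h(c) = sqrt(C1 + c^2)


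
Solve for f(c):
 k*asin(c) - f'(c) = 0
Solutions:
 f(c) = C1 + k*(c*asin(c) + sqrt(1 - c^2))


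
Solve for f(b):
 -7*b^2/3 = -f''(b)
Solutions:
 f(b) = C1 + C2*b + 7*b^4/36


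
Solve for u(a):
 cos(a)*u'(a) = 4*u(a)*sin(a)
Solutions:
 u(a) = C1/cos(a)^4


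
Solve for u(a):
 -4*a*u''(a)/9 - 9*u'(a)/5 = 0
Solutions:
 u(a) = C1 + C2/a^(61/20)


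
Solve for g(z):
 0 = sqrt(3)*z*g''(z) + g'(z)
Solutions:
 g(z) = C1 + C2*z^(1 - sqrt(3)/3)


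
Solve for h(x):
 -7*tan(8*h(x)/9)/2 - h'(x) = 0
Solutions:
 h(x) = -9*asin(C1*exp(-28*x/9))/8 + 9*pi/8
 h(x) = 9*asin(C1*exp(-28*x/9))/8


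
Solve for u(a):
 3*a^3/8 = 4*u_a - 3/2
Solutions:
 u(a) = C1 + 3*a^4/128 + 3*a/8


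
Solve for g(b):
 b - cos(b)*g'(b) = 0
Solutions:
 g(b) = C1 + Integral(b/cos(b), b)


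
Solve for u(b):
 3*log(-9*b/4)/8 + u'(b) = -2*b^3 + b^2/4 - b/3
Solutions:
 u(b) = C1 - b^4/2 + b^3/12 - b^2/6 - 3*b*log(-b)/8 + 3*b*(-2*log(3) + 1 + 2*log(2))/8


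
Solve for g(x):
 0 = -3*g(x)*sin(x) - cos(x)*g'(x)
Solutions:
 g(x) = C1*cos(x)^3


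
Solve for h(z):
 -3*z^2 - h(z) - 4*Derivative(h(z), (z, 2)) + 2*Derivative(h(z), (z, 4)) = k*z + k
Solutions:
 h(z) = C1*exp(-z*sqrt(1 + sqrt(6)/2)) + C2*exp(z*sqrt(1 + sqrt(6)/2)) + C3*sin(z*sqrt(-1 + sqrt(6)/2)) + C4*cos(z*sqrt(-1 + sqrt(6)/2)) - k*z - k - 3*z^2 + 24


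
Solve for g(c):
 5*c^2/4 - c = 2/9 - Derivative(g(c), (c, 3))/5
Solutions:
 g(c) = C1 + C2*c + C3*c^2 - 5*c^5/48 + 5*c^4/24 + 5*c^3/27


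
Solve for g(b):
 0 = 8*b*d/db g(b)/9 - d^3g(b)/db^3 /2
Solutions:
 g(b) = C1 + Integral(C2*airyai(2*6^(1/3)*b/3) + C3*airybi(2*6^(1/3)*b/3), b)


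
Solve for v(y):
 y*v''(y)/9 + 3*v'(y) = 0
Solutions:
 v(y) = C1 + C2/y^26


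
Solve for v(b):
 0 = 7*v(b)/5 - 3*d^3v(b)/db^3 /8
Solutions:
 v(b) = C3*exp(2*15^(2/3)*7^(1/3)*b/15) + (C1*sin(3^(1/6)*5^(2/3)*7^(1/3)*b/5) + C2*cos(3^(1/6)*5^(2/3)*7^(1/3)*b/5))*exp(-15^(2/3)*7^(1/3)*b/15)


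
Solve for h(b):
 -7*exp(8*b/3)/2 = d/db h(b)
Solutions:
 h(b) = C1 - 21*exp(8*b/3)/16


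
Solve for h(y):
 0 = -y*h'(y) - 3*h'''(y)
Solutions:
 h(y) = C1 + Integral(C2*airyai(-3^(2/3)*y/3) + C3*airybi(-3^(2/3)*y/3), y)


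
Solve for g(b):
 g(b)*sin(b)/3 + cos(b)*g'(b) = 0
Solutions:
 g(b) = C1*cos(b)^(1/3)


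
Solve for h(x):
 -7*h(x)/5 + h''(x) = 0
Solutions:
 h(x) = C1*exp(-sqrt(35)*x/5) + C2*exp(sqrt(35)*x/5)


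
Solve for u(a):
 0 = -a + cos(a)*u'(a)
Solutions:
 u(a) = C1 + Integral(a/cos(a), a)


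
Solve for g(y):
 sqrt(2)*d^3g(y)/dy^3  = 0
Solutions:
 g(y) = C1 + C2*y + C3*y^2


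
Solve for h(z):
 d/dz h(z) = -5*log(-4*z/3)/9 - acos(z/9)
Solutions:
 h(z) = C1 - 5*z*log(-z)/9 - z*acos(z/9) - 10*z*log(2)/9 + 5*z/9 + 5*z*log(3)/9 + sqrt(81 - z^2)


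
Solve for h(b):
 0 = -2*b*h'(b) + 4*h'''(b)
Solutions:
 h(b) = C1 + Integral(C2*airyai(2^(2/3)*b/2) + C3*airybi(2^(2/3)*b/2), b)


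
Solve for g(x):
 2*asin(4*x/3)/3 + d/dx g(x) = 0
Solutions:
 g(x) = C1 - 2*x*asin(4*x/3)/3 - sqrt(9 - 16*x^2)/6


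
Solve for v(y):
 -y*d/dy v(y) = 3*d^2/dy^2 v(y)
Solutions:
 v(y) = C1 + C2*erf(sqrt(6)*y/6)


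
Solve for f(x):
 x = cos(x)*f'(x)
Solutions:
 f(x) = C1 + Integral(x/cos(x), x)


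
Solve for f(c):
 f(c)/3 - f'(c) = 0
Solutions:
 f(c) = C1*exp(c/3)


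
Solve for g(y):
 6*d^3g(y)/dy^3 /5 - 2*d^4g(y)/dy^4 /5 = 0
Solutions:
 g(y) = C1 + C2*y + C3*y^2 + C4*exp(3*y)


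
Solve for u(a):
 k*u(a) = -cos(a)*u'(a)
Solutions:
 u(a) = C1*exp(k*(log(sin(a) - 1) - log(sin(a) + 1))/2)


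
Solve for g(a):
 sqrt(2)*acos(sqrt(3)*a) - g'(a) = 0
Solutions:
 g(a) = C1 + sqrt(2)*(a*acos(sqrt(3)*a) - sqrt(3)*sqrt(1 - 3*a^2)/3)


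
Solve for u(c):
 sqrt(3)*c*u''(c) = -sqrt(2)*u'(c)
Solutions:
 u(c) = C1 + C2*c^(1 - sqrt(6)/3)


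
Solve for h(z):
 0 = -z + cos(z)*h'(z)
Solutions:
 h(z) = C1 + Integral(z/cos(z), z)


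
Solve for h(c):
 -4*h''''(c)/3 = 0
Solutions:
 h(c) = C1 + C2*c + C3*c^2 + C4*c^3


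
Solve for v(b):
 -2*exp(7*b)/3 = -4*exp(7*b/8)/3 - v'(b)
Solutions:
 v(b) = C1 - 32*exp(7*b/8)/21 + 2*exp(7*b)/21


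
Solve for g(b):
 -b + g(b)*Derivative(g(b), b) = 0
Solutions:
 g(b) = -sqrt(C1 + b^2)
 g(b) = sqrt(C1 + b^2)


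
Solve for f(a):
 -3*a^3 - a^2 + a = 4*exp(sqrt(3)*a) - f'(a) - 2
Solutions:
 f(a) = C1 + 3*a^4/4 + a^3/3 - a^2/2 - 2*a + 4*sqrt(3)*exp(sqrt(3)*a)/3


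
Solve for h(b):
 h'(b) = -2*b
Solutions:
 h(b) = C1 - b^2


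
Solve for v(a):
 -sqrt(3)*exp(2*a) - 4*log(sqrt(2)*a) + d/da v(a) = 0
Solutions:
 v(a) = C1 + 4*a*log(a) + 2*a*(-2 + log(2)) + sqrt(3)*exp(2*a)/2


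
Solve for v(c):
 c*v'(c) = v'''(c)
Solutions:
 v(c) = C1 + Integral(C2*airyai(c) + C3*airybi(c), c)


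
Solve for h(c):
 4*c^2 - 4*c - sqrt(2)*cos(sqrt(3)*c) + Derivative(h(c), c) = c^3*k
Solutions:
 h(c) = C1 + c^4*k/4 - 4*c^3/3 + 2*c^2 + sqrt(6)*sin(sqrt(3)*c)/3


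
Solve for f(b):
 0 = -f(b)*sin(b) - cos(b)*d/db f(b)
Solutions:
 f(b) = C1*cos(b)


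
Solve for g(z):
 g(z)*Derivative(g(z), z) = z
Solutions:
 g(z) = -sqrt(C1 + z^2)
 g(z) = sqrt(C1 + z^2)


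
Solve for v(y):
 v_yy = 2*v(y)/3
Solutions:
 v(y) = C1*exp(-sqrt(6)*y/3) + C2*exp(sqrt(6)*y/3)


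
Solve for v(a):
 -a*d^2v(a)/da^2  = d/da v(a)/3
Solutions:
 v(a) = C1 + C2*a^(2/3)


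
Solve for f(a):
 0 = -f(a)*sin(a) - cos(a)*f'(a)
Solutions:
 f(a) = C1*cos(a)


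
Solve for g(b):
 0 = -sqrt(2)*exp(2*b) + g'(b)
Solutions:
 g(b) = C1 + sqrt(2)*exp(2*b)/2


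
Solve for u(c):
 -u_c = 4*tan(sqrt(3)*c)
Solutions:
 u(c) = C1 + 4*sqrt(3)*log(cos(sqrt(3)*c))/3


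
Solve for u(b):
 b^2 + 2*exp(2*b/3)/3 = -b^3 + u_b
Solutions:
 u(b) = C1 + b^4/4 + b^3/3 + exp(2*b/3)


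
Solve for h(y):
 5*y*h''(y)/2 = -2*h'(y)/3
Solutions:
 h(y) = C1 + C2*y^(11/15)


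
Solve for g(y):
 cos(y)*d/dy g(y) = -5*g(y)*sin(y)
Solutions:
 g(y) = C1*cos(y)^5


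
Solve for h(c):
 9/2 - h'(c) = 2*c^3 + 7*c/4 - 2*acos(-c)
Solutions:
 h(c) = C1 - c^4/2 - 7*c^2/8 + 2*c*acos(-c) + 9*c/2 + 2*sqrt(1 - c^2)


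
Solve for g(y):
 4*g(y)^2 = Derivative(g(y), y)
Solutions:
 g(y) = -1/(C1 + 4*y)


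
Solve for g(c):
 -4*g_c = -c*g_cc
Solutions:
 g(c) = C1 + C2*c^5


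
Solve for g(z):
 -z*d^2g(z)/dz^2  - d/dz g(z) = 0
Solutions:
 g(z) = C1 + C2*log(z)


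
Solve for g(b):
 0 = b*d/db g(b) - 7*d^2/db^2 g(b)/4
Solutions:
 g(b) = C1 + C2*erfi(sqrt(14)*b/7)


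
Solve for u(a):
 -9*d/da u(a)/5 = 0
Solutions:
 u(a) = C1


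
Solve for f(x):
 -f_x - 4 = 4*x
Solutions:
 f(x) = C1 - 2*x^2 - 4*x


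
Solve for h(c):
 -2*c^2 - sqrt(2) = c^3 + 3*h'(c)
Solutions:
 h(c) = C1 - c^4/12 - 2*c^3/9 - sqrt(2)*c/3


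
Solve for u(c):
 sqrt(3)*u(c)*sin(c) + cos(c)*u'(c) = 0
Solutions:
 u(c) = C1*cos(c)^(sqrt(3))


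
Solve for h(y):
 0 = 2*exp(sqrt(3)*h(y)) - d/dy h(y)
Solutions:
 h(y) = sqrt(3)*(2*log(-1/(C1 + 2*y)) - log(3))/6


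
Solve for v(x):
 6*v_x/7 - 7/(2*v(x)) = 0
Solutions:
 v(x) = -sqrt(C1 + 294*x)/6
 v(x) = sqrt(C1 + 294*x)/6


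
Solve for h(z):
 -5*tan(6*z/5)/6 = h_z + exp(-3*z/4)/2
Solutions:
 h(z) = C1 - 25*log(tan(6*z/5)^2 + 1)/72 + 2*exp(-3*z/4)/3


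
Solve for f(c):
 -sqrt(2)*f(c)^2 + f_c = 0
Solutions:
 f(c) = -1/(C1 + sqrt(2)*c)


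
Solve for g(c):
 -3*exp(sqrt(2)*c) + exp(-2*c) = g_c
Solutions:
 g(c) = C1 - 3*sqrt(2)*exp(sqrt(2)*c)/2 - exp(-2*c)/2


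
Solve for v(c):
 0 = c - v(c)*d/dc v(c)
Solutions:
 v(c) = -sqrt(C1 + c^2)
 v(c) = sqrt(C1 + c^2)


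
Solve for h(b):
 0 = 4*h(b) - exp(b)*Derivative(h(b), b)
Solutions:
 h(b) = C1*exp(-4*exp(-b))


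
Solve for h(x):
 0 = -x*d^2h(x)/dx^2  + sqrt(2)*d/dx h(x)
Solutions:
 h(x) = C1 + C2*x^(1 + sqrt(2))


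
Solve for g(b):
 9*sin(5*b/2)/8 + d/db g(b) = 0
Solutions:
 g(b) = C1 + 9*cos(5*b/2)/20


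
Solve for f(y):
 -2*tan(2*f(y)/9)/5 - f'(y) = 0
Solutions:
 f(y) = -9*asin(C1*exp(-4*y/45))/2 + 9*pi/2
 f(y) = 9*asin(C1*exp(-4*y/45))/2


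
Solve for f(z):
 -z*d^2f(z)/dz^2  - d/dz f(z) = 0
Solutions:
 f(z) = C1 + C2*log(z)


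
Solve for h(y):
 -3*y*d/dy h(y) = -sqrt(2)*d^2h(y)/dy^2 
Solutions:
 h(y) = C1 + C2*erfi(2^(1/4)*sqrt(3)*y/2)


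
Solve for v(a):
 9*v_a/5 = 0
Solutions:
 v(a) = C1


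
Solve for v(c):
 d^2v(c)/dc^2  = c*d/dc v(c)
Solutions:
 v(c) = C1 + C2*erfi(sqrt(2)*c/2)


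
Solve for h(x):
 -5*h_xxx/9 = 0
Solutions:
 h(x) = C1 + C2*x + C3*x^2


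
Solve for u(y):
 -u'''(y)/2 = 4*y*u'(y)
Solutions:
 u(y) = C1 + Integral(C2*airyai(-2*y) + C3*airybi(-2*y), y)


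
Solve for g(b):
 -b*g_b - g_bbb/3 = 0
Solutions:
 g(b) = C1 + Integral(C2*airyai(-3^(1/3)*b) + C3*airybi(-3^(1/3)*b), b)


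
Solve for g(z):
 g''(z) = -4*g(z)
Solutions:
 g(z) = C1*sin(2*z) + C2*cos(2*z)


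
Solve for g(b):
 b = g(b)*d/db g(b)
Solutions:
 g(b) = -sqrt(C1 + b^2)
 g(b) = sqrt(C1 + b^2)


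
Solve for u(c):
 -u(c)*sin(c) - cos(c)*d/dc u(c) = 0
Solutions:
 u(c) = C1*cos(c)


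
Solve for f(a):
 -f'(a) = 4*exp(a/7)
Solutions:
 f(a) = C1 - 28*exp(a/7)


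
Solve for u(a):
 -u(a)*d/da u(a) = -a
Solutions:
 u(a) = -sqrt(C1 + a^2)
 u(a) = sqrt(C1 + a^2)


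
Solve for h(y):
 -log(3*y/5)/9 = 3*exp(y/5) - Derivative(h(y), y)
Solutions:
 h(y) = C1 + y*log(y)/9 + y*(-log(5) - 1 + log(3))/9 + 15*exp(y/5)


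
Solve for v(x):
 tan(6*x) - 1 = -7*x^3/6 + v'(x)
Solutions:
 v(x) = C1 + 7*x^4/24 - x - log(cos(6*x))/6


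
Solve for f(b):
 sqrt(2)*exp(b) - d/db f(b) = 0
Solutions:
 f(b) = C1 + sqrt(2)*exp(b)


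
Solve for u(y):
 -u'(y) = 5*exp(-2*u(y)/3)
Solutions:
 u(y) = 3*log(-sqrt(C1 - 5*y)) - 3*log(3) + 3*log(6)/2
 u(y) = 3*log(C1 - 5*y)/2 - 3*log(3) + 3*log(6)/2


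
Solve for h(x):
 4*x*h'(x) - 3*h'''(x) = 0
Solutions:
 h(x) = C1 + Integral(C2*airyai(6^(2/3)*x/3) + C3*airybi(6^(2/3)*x/3), x)


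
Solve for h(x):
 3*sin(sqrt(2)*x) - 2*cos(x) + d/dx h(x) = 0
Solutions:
 h(x) = C1 + 2*sin(x) + 3*sqrt(2)*cos(sqrt(2)*x)/2


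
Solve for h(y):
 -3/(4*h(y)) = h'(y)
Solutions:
 h(y) = -sqrt(C1 - 6*y)/2
 h(y) = sqrt(C1 - 6*y)/2


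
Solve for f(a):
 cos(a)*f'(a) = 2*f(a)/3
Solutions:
 f(a) = C1*(sin(a) + 1)^(1/3)/(sin(a) - 1)^(1/3)


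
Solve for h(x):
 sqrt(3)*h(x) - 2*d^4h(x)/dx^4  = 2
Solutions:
 h(x) = C1*exp(-2^(3/4)*3^(1/8)*x/2) + C2*exp(2^(3/4)*3^(1/8)*x/2) + C3*sin(2^(3/4)*3^(1/8)*x/2) + C4*cos(2^(3/4)*3^(1/8)*x/2) + 2*sqrt(3)/3


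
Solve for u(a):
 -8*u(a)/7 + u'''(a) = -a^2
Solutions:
 u(a) = C3*exp(2*7^(2/3)*a/7) + 7*a^2/8 + (C1*sin(sqrt(3)*7^(2/3)*a/7) + C2*cos(sqrt(3)*7^(2/3)*a/7))*exp(-7^(2/3)*a/7)


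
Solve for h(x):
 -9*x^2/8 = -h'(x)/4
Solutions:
 h(x) = C1 + 3*x^3/2


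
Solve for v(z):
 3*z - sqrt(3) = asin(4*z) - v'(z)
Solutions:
 v(z) = C1 - 3*z^2/2 + z*asin(4*z) + sqrt(3)*z + sqrt(1 - 16*z^2)/4


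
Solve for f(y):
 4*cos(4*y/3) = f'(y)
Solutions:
 f(y) = C1 + 3*sin(4*y/3)


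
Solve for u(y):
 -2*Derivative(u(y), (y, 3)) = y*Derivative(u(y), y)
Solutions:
 u(y) = C1 + Integral(C2*airyai(-2^(2/3)*y/2) + C3*airybi(-2^(2/3)*y/2), y)


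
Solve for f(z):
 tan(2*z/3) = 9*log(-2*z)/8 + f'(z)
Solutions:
 f(z) = C1 - 9*z*log(-z)/8 - 9*z*log(2)/8 + 9*z/8 - 3*log(cos(2*z/3))/2


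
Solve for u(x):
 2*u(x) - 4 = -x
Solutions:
 u(x) = 2 - x/2


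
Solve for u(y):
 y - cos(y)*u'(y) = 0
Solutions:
 u(y) = C1 + Integral(y/cos(y), y)


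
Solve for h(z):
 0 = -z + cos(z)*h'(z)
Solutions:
 h(z) = C1 + Integral(z/cos(z), z)


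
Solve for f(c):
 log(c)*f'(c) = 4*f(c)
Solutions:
 f(c) = C1*exp(4*li(c))


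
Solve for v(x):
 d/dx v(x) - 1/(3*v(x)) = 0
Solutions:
 v(x) = -sqrt(C1 + 6*x)/3
 v(x) = sqrt(C1 + 6*x)/3


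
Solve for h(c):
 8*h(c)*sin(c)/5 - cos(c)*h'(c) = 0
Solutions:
 h(c) = C1/cos(c)^(8/5)


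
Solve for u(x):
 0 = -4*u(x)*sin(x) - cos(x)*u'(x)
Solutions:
 u(x) = C1*cos(x)^4


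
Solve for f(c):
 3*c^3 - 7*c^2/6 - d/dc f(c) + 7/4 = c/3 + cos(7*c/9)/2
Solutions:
 f(c) = C1 + 3*c^4/4 - 7*c^3/18 - c^2/6 + 7*c/4 - 9*sin(7*c/9)/14


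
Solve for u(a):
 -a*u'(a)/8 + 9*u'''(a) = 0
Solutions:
 u(a) = C1 + Integral(C2*airyai(3^(1/3)*a/6) + C3*airybi(3^(1/3)*a/6), a)


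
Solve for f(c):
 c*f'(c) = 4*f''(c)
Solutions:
 f(c) = C1 + C2*erfi(sqrt(2)*c/4)


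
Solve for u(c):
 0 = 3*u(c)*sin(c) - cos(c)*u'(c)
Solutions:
 u(c) = C1/cos(c)^3


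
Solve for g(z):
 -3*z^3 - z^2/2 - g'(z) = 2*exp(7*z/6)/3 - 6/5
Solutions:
 g(z) = C1 - 3*z^4/4 - z^3/6 + 6*z/5 - 4*exp(7*z/6)/7


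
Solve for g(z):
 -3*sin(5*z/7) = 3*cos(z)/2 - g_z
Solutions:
 g(z) = C1 + 3*sin(z)/2 - 21*cos(5*z/7)/5


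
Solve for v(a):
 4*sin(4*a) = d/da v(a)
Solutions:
 v(a) = C1 - cos(4*a)


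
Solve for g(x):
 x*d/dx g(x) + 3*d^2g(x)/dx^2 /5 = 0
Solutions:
 g(x) = C1 + C2*erf(sqrt(30)*x/6)


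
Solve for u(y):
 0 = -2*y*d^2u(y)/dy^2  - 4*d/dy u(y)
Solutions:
 u(y) = C1 + C2/y


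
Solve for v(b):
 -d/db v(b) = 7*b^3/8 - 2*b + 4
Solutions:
 v(b) = C1 - 7*b^4/32 + b^2 - 4*b


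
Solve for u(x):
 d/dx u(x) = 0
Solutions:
 u(x) = C1


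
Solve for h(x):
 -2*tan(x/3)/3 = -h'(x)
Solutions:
 h(x) = C1 - 2*log(cos(x/3))


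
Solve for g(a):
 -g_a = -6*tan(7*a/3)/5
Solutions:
 g(a) = C1 - 18*log(cos(7*a/3))/35


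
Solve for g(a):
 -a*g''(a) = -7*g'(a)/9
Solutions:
 g(a) = C1 + C2*a^(16/9)


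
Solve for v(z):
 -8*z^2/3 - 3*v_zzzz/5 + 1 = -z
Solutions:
 v(z) = C1 + C2*z + C3*z^2 + C4*z^3 - z^6/81 + z^5/72 + 5*z^4/72


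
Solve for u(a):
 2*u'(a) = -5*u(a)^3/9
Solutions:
 u(a) = -3*sqrt(-1/(C1 - 5*a))
 u(a) = 3*sqrt(-1/(C1 - 5*a))


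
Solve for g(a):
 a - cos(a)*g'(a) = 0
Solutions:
 g(a) = C1 + Integral(a/cos(a), a)


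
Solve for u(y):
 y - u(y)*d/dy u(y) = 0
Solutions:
 u(y) = -sqrt(C1 + y^2)
 u(y) = sqrt(C1 + y^2)


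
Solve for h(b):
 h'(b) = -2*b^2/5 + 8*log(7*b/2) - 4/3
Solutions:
 h(b) = C1 - 2*b^3/15 + 8*b*log(b) - 28*b/3 - 8*b*log(2) + 8*b*log(7)


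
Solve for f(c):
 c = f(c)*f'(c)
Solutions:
 f(c) = -sqrt(C1 + c^2)
 f(c) = sqrt(C1 + c^2)


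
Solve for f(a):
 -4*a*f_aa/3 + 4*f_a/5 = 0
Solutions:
 f(a) = C1 + C2*a^(8/5)


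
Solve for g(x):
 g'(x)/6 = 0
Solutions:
 g(x) = C1


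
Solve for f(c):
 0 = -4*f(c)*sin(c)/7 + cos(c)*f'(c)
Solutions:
 f(c) = C1/cos(c)^(4/7)


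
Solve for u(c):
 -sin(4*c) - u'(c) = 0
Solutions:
 u(c) = C1 + cos(4*c)/4


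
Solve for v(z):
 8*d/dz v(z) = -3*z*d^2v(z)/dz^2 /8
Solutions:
 v(z) = C1 + C2/z^(61/3)


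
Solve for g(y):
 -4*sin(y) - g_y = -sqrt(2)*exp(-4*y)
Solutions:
 g(y) = C1 + 4*cos(y) - sqrt(2)*exp(-4*y)/4


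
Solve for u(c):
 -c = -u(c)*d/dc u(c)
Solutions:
 u(c) = -sqrt(C1 + c^2)
 u(c) = sqrt(C1 + c^2)


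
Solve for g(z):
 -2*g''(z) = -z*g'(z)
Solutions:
 g(z) = C1 + C2*erfi(z/2)


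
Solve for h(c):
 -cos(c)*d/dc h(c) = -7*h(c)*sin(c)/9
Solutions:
 h(c) = C1/cos(c)^(7/9)


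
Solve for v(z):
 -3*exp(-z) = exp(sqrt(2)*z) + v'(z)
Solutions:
 v(z) = C1 - sqrt(2)*exp(sqrt(2)*z)/2 + 3*exp(-z)


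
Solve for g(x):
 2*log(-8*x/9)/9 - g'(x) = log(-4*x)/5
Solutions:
 g(x) = C1 + x*log(-x)/45 + x*(-20*log(3) - 1 + 12*log(2))/45


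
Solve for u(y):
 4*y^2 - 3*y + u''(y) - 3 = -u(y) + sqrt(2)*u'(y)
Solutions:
 u(y) = -4*y^2 - 8*sqrt(2)*y + 3*y + (C1*sin(sqrt(2)*y/2) + C2*cos(sqrt(2)*y/2))*exp(sqrt(2)*y/2) - 5 + 3*sqrt(2)


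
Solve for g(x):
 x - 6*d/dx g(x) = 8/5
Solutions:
 g(x) = C1 + x^2/12 - 4*x/15


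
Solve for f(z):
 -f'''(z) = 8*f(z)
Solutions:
 f(z) = C3*exp(-2*z) + (C1*sin(sqrt(3)*z) + C2*cos(sqrt(3)*z))*exp(z)


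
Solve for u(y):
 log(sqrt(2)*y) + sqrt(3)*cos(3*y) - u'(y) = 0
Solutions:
 u(y) = C1 + y*log(y) - y + y*log(2)/2 + sqrt(3)*sin(3*y)/3


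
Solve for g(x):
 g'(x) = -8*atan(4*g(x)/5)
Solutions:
 Integral(1/atan(4*_y/5), (_y, g(x))) = C1 - 8*x


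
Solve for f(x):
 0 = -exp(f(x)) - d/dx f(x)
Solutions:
 f(x) = log(1/(C1 + x))


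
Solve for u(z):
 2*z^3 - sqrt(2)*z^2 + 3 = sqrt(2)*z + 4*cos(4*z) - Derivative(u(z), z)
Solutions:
 u(z) = C1 - z^4/2 + sqrt(2)*z^3/3 + sqrt(2)*z^2/2 - 3*z + sin(4*z)


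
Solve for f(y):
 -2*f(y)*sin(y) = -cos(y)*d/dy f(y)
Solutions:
 f(y) = C1/cos(y)^2


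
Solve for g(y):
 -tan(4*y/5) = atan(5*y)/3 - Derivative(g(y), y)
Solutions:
 g(y) = C1 + y*atan(5*y)/3 - log(25*y^2 + 1)/30 - 5*log(cos(4*y/5))/4


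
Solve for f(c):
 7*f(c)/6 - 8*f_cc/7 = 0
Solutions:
 f(c) = C1*exp(-7*sqrt(3)*c/12) + C2*exp(7*sqrt(3)*c/12)


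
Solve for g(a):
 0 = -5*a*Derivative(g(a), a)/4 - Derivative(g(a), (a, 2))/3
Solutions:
 g(a) = C1 + C2*erf(sqrt(30)*a/4)


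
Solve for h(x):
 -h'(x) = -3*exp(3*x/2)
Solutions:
 h(x) = C1 + 2*exp(3*x/2)


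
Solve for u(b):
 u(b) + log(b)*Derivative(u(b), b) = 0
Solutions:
 u(b) = C1*exp(-li(b))


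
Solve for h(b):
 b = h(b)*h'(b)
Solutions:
 h(b) = -sqrt(C1 + b^2)
 h(b) = sqrt(C1 + b^2)


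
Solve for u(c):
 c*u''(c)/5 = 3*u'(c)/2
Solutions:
 u(c) = C1 + C2*c^(17/2)


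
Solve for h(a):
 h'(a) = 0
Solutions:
 h(a) = C1


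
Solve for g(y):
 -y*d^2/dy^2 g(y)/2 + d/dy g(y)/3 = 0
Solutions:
 g(y) = C1 + C2*y^(5/3)


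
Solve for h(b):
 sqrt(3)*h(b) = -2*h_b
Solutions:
 h(b) = C1*exp(-sqrt(3)*b/2)


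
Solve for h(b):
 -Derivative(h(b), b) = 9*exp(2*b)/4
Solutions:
 h(b) = C1 - 9*exp(2*b)/8


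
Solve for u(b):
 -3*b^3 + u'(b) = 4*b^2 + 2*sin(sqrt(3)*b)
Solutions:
 u(b) = C1 + 3*b^4/4 + 4*b^3/3 - 2*sqrt(3)*cos(sqrt(3)*b)/3


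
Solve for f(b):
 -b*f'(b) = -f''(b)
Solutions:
 f(b) = C1 + C2*erfi(sqrt(2)*b/2)


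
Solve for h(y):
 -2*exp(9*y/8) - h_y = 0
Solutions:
 h(y) = C1 - 16*exp(9*y/8)/9


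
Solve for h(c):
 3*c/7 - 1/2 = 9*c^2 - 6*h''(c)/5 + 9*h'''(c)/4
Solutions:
 h(c) = C1 + C2*c + C3*exp(8*c/15) + 5*c^4/8 + 1555*c^3/336 + 70535*c^2/2688


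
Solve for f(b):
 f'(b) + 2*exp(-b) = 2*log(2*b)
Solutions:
 f(b) = C1 + 2*b*log(b) + 2*b*(-1 + log(2)) + 2*exp(-b)


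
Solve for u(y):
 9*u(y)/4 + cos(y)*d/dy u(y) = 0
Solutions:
 u(y) = C1*(sin(y) - 1)^(9/8)/(sin(y) + 1)^(9/8)


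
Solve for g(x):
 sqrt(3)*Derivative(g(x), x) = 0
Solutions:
 g(x) = C1


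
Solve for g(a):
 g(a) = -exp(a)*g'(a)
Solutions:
 g(a) = C1*exp(exp(-a))


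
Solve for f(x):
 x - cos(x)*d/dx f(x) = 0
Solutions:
 f(x) = C1 + Integral(x/cos(x), x)


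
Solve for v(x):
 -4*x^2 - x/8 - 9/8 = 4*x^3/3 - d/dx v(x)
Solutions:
 v(x) = C1 + x^4/3 + 4*x^3/3 + x^2/16 + 9*x/8


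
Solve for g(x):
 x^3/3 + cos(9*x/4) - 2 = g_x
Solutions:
 g(x) = C1 + x^4/12 - 2*x + 4*sin(9*x/4)/9


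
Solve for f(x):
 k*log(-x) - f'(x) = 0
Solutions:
 f(x) = C1 + k*x*log(-x) - k*x


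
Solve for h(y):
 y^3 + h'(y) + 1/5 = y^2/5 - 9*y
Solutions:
 h(y) = C1 - y^4/4 + y^3/15 - 9*y^2/2 - y/5


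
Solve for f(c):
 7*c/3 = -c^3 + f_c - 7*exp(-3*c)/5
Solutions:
 f(c) = C1 + c^4/4 + 7*c^2/6 - 7*exp(-3*c)/15


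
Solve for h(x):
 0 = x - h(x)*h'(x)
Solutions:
 h(x) = -sqrt(C1 + x^2)
 h(x) = sqrt(C1 + x^2)


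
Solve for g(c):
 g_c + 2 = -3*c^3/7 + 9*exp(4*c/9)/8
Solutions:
 g(c) = C1 - 3*c^4/28 - 2*c + 81*exp(4*c/9)/32


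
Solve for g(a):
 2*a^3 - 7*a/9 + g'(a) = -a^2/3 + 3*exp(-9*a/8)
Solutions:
 g(a) = C1 - a^4/2 - a^3/9 + 7*a^2/18 - 8*exp(-9*a/8)/3


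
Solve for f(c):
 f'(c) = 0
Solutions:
 f(c) = C1


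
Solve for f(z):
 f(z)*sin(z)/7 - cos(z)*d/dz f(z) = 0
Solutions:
 f(z) = C1/cos(z)^(1/7)


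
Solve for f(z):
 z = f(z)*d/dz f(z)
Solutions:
 f(z) = -sqrt(C1 + z^2)
 f(z) = sqrt(C1 + z^2)


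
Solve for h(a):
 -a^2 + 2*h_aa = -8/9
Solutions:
 h(a) = C1 + C2*a + a^4/24 - 2*a^2/9


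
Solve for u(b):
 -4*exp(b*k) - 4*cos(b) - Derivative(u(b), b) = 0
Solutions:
 u(b) = C1 - 4*sin(b) - 4*exp(b*k)/k


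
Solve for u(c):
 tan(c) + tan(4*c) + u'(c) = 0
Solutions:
 u(c) = C1 + log(cos(c)) + log(cos(4*c))/4


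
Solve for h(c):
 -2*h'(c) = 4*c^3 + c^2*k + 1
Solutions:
 h(c) = C1 - c^4/2 - c^3*k/6 - c/2


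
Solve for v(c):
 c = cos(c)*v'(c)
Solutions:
 v(c) = C1 + Integral(c/cos(c), c)


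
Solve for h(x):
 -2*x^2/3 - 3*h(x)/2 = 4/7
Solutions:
 h(x) = -4*x^2/9 - 8/21


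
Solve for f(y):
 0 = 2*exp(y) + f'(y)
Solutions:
 f(y) = C1 - 2*exp(y)


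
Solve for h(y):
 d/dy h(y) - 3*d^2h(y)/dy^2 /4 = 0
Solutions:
 h(y) = C1 + C2*exp(4*y/3)


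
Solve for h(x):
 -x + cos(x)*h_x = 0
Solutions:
 h(x) = C1 + Integral(x/cos(x), x)


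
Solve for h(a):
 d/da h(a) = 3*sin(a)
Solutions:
 h(a) = C1 - 3*cos(a)


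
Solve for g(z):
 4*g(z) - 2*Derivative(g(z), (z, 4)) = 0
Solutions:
 g(z) = C1*exp(-2^(1/4)*z) + C2*exp(2^(1/4)*z) + C3*sin(2^(1/4)*z) + C4*cos(2^(1/4)*z)


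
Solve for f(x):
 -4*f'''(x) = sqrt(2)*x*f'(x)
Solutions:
 f(x) = C1 + Integral(C2*airyai(-sqrt(2)*x/2) + C3*airybi(-sqrt(2)*x/2), x)


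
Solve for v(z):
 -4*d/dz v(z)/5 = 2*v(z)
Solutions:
 v(z) = C1*exp(-5*z/2)


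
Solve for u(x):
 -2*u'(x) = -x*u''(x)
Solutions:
 u(x) = C1 + C2*x^3


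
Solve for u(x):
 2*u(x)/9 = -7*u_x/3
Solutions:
 u(x) = C1*exp(-2*x/21)


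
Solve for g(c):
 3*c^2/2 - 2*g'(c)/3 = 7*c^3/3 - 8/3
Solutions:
 g(c) = C1 - 7*c^4/8 + 3*c^3/4 + 4*c


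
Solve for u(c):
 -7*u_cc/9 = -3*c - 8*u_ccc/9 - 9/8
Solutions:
 u(c) = C1 + C2*c + C3*exp(7*c/8) + 9*c^3/14 + 2295*c^2/784


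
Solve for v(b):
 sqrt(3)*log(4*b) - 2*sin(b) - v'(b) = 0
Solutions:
 v(b) = C1 + sqrt(3)*b*(log(b) - 1) + 2*sqrt(3)*b*log(2) + 2*cos(b)


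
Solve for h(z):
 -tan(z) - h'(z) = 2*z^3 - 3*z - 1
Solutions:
 h(z) = C1 - z^4/2 + 3*z^2/2 + z + log(cos(z))


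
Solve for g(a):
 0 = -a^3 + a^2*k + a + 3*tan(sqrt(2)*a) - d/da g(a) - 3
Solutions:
 g(a) = C1 - a^4/4 + a^3*k/3 + a^2/2 - 3*a - 3*sqrt(2)*log(cos(sqrt(2)*a))/2


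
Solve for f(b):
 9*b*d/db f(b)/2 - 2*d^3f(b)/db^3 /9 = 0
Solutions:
 f(b) = C1 + Integral(C2*airyai(3*6^(1/3)*b/2) + C3*airybi(3*6^(1/3)*b/2), b)


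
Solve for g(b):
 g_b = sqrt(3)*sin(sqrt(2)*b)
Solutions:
 g(b) = C1 - sqrt(6)*cos(sqrt(2)*b)/2


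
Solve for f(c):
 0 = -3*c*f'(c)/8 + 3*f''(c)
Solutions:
 f(c) = C1 + C2*erfi(c/4)


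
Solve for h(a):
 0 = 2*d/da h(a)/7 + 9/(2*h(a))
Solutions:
 h(a) = -sqrt(C1 - 126*a)/2
 h(a) = sqrt(C1 - 126*a)/2


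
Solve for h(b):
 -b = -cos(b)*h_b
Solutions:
 h(b) = C1 + Integral(b/cos(b), b)


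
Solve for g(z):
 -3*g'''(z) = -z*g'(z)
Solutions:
 g(z) = C1 + Integral(C2*airyai(3^(2/3)*z/3) + C3*airybi(3^(2/3)*z/3), z)


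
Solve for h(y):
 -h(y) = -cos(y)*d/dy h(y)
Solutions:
 h(y) = C1*sqrt(sin(y) + 1)/sqrt(sin(y) - 1)


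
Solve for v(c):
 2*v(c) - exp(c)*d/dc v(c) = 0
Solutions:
 v(c) = C1*exp(-2*exp(-c))


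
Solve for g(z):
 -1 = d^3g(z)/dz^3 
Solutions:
 g(z) = C1 + C2*z + C3*z^2 - z^3/6


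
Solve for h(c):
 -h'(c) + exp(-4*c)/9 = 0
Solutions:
 h(c) = C1 - exp(-4*c)/36


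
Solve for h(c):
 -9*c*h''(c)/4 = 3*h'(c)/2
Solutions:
 h(c) = C1 + C2*c^(1/3)


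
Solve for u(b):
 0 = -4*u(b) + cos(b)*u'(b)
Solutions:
 u(b) = C1*(sin(b)^2 + 2*sin(b) + 1)/(sin(b)^2 - 2*sin(b) + 1)


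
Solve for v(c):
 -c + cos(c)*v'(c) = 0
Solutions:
 v(c) = C1 + Integral(c/cos(c), c)


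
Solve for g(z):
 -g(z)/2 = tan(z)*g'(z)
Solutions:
 g(z) = C1/sqrt(sin(z))


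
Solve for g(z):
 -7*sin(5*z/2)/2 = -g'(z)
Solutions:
 g(z) = C1 - 7*cos(5*z/2)/5


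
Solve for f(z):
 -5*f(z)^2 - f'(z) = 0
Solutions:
 f(z) = 1/(C1 + 5*z)


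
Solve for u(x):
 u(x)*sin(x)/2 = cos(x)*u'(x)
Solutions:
 u(x) = C1/sqrt(cos(x))


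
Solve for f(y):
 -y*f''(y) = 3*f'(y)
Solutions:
 f(y) = C1 + C2/y^2


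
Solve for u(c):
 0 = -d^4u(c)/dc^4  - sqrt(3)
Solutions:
 u(c) = C1 + C2*c + C3*c^2 + C4*c^3 - sqrt(3)*c^4/24


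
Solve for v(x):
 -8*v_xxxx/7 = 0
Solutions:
 v(x) = C1 + C2*x + C3*x^2 + C4*x^3


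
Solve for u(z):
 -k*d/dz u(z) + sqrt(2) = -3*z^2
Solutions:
 u(z) = C1 + z^3/k + sqrt(2)*z/k


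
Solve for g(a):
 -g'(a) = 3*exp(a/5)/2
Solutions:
 g(a) = C1 - 15*exp(a/5)/2


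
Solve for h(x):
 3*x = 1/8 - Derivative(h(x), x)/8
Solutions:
 h(x) = C1 - 12*x^2 + x


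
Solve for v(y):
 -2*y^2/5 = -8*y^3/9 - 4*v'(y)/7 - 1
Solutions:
 v(y) = C1 - 7*y^4/18 + 7*y^3/30 - 7*y/4


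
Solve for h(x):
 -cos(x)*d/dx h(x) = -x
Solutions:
 h(x) = C1 + Integral(x/cos(x), x)


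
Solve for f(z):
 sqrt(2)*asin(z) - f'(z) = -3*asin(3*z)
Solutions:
 f(z) = C1 + 3*z*asin(3*z) + sqrt(1 - 9*z^2) + sqrt(2)*(z*asin(z) + sqrt(1 - z^2))


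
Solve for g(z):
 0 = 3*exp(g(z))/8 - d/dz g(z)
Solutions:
 g(z) = log(-1/(C1 + 3*z)) + 3*log(2)


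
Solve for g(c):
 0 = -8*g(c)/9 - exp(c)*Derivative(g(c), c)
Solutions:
 g(c) = C1*exp(8*exp(-c)/9)


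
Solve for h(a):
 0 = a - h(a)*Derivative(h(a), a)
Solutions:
 h(a) = -sqrt(C1 + a^2)
 h(a) = sqrt(C1 + a^2)


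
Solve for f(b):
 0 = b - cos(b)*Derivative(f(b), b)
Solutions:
 f(b) = C1 + Integral(b/cos(b), b)


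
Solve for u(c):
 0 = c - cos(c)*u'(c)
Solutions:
 u(c) = C1 + Integral(c/cos(c), c)


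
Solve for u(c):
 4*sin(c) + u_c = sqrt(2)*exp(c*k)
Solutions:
 u(c) = C1 + 4*cos(c) + sqrt(2)*exp(c*k)/k


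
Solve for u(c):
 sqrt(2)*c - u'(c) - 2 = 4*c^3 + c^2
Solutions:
 u(c) = C1 - c^4 - c^3/3 + sqrt(2)*c^2/2 - 2*c


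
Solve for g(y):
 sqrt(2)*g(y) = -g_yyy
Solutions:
 g(y) = C3*exp(-2^(1/6)*y) + (C1*sin(2^(1/6)*sqrt(3)*y/2) + C2*cos(2^(1/6)*sqrt(3)*y/2))*exp(2^(1/6)*y/2)


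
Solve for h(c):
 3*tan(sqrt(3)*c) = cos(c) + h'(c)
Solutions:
 h(c) = C1 - sqrt(3)*log(cos(sqrt(3)*c)) - sin(c)


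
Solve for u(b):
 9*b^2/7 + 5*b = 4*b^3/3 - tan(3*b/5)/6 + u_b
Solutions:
 u(b) = C1 - b^4/3 + 3*b^3/7 + 5*b^2/2 - 5*log(cos(3*b/5))/18


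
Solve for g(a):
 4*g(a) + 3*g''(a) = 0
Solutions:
 g(a) = C1*sin(2*sqrt(3)*a/3) + C2*cos(2*sqrt(3)*a/3)


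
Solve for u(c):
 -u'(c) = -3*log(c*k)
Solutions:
 u(c) = C1 + 3*c*log(c*k) - 3*c


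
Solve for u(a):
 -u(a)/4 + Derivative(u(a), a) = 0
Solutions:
 u(a) = C1*exp(a/4)


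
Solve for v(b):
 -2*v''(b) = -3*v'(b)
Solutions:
 v(b) = C1 + C2*exp(3*b/2)


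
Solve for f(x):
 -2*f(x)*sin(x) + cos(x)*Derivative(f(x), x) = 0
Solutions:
 f(x) = C1/cos(x)^2


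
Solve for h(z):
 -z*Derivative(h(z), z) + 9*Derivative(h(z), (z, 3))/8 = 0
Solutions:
 h(z) = C1 + Integral(C2*airyai(2*3^(1/3)*z/3) + C3*airybi(2*3^(1/3)*z/3), z)


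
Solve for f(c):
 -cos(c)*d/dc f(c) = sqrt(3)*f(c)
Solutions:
 f(c) = C1*(sin(c) - 1)^(sqrt(3)/2)/(sin(c) + 1)^(sqrt(3)/2)


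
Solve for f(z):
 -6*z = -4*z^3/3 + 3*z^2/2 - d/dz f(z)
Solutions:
 f(z) = C1 - z^4/3 + z^3/2 + 3*z^2


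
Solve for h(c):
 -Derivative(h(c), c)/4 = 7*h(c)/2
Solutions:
 h(c) = C1*exp(-14*c)


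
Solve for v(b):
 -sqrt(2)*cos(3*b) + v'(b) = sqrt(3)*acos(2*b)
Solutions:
 v(b) = C1 + sqrt(3)*(b*acos(2*b) - sqrt(1 - 4*b^2)/2) + sqrt(2)*sin(3*b)/3


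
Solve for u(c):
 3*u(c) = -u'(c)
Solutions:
 u(c) = C1*exp(-3*c)


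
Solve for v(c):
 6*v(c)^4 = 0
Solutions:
 v(c) = 0


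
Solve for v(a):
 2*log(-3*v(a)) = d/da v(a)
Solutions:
 -Integral(1/(log(-_y) + log(3)), (_y, v(a)))/2 = C1 - a


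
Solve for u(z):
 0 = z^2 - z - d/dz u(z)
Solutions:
 u(z) = C1 + z^3/3 - z^2/2


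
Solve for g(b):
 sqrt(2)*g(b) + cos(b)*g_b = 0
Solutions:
 g(b) = C1*(sin(b) - 1)^(sqrt(2)/2)/(sin(b) + 1)^(sqrt(2)/2)


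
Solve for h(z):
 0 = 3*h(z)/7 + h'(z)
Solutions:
 h(z) = C1*exp(-3*z/7)


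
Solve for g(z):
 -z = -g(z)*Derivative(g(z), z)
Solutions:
 g(z) = -sqrt(C1 + z^2)
 g(z) = sqrt(C1 + z^2)


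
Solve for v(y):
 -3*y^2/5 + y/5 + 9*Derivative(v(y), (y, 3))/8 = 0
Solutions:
 v(y) = C1 + C2*y + C3*y^2 + 2*y^5/225 - y^4/135


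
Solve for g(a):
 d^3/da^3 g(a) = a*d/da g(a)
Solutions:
 g(a) = C1 + Integral(C2*airyai(a) + C3*airybi(a), a)


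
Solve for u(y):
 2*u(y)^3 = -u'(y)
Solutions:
 u(y) = -sqrt(2)*sqrt(-1/(C1 - 2*y))/2
 u(y) = sqrt(2)*sqrt(-1/(C1 - 2*y))/2


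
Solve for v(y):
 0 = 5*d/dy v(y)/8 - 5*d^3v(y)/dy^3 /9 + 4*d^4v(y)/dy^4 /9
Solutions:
 v(y) = C1 + C2*exp(y*(5*5^(2/3)/(9*sqrt(579) + 218)^(1/3) + 10 + 5^(1/3)*(9*sqrt(579) + 218)^(1/3))/24)*sin(sqrt(3)*5^(1/3)*y*(-(9*sqrt(579) + 218)^(1/3) + 5*5^(1/3)/(9*sqrt(579) + 218)^(1/3))/24) + C3*exp(y*(5*5^(2/3)/(9*sqrt(579) + 218)^(1/3) + 10 + 5^(1/3)*(9*sqrt(579) + 218)^(1/3))/24)*cos(sqrt(3)*5^(1/3)*y*(-(9*sqrt(579) + 218)^(1/3) + 5*5^(1/3)/(9*sqrt(579) + 218)^(1/3))/24) + C4*exp(y*(-5^(1/3)*(9*sqrt(579) + 218)^(1/3) - 5*5^(2/3)/(9*sqrt(579) + 218)^(1/3) + 5)/12)


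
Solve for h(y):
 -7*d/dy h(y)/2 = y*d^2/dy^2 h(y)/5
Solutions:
 h(y) = C1 + C2/y^(33/2)


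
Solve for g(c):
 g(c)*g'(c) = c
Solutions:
 g(c) = -sqrt(C1 + c^2)
 g(c) = sqrt(C1 + c^2)


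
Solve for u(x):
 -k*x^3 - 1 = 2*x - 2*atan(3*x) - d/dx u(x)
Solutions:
 u(x) = C1 + k*x^4/4 + x^2 - 2*x*atan(3*x) + x + log(9*x^2 + 1)/3


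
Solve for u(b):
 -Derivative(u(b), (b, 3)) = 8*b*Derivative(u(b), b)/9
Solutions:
 u(b) = C1 + Integral(C2*airyai(-2*3^(1/3)*b/3) + C3*airybi(-2*3^(1/3)*b/3), b)


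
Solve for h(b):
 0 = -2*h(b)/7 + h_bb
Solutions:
 h(b) = C1*exp(-sqrt(14)*b/7) + C2*exp(sqrt(14)*b/7)


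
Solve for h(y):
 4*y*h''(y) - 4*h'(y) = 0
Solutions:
 h(y) = C1 + C2*y^2


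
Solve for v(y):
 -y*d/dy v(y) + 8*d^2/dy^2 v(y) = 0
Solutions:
 v(y) = C1 + C2*erfi(y/4)


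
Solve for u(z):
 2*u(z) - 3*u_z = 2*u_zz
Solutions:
 u(z) = C1*exp(-2*z) + C2*exp(z/2)


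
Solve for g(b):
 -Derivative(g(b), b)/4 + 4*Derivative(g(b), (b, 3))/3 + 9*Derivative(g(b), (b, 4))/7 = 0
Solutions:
 g(b) = C1 + C2*exp(-b*(448*7^(2/3)/(243*sqrt(8873) + 33961)^(1/3) + 7^(1/3)*(243*sqrt(8873) + 33961)^(1/3) + 112)/324)*sin(sqrt(3)*7^(1/3)*b*(-(243*sqrt(8873) + 33961)^(1/3) + 448*7^(1/3)/(243*sqrt(8873) + 33961)^(1/3))/324) + C3*exp(-b*(448*7^(2/3)/(243*sqrt(8873) + 33961)^(1/3) + 7^(1/3)*(243*sqrt(8873) + 33961)^(1/3) + 112)/324)*cos(sqrt(3)*7^(1/3)*b*(-(243*sqrt(8873) + 33961)^(1/3) + 448*7^(1/3)/(243*sqrt(8873) + 33961)^(1/3))/324) + C4*exp(b*(-56 + 448*7^(2/3)/(243*sqrt(8873) + 33961)^(1/3) + 7^(1/3)*(243*sqrt(8873) + 33961)^(1/3))/162)


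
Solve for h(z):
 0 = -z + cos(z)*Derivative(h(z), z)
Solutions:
 h(z) = C1 + Integral(z/cos(z), z)


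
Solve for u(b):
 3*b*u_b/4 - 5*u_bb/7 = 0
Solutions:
 u(b) = C1 + C2*erfi(sqrt(210)*b/20)


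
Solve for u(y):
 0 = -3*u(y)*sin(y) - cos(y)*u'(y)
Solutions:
 u(y) = C1*cos(y)^3


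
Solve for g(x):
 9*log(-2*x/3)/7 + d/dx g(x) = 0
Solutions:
 g(x) = C1 - 9*x*log(-x)/7 + 9*x*(-log(2) + 1 + log(3))/7


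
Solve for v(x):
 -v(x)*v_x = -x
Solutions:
 v(x) = -sqrt(C1 + x^2)
 v(x) = sqrt(C1 + x^2)


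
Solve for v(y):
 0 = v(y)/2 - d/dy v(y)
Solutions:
 v(y) = C1*exp(y/2)


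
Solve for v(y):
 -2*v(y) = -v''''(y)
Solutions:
 v(y) = C1*exp(-2^(1/4)*y) + C2*exp(2^(1/4)*y) + C3*sin(2^(1/4)*y) + C4*cos(2^(1/4)*y)


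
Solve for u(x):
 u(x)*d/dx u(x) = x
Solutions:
 u(x) = -sqrt(C1 + x^2)
 u(x) = sqrt(C1 + x^2)


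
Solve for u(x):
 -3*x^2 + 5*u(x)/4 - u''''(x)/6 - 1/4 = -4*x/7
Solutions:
 u(x) = C1*exp(-15^(1/4)*2^(3/4)*x/2) + C2*exp(15^(1/4)*2^(3/4)*x/2) + C3*sin(15^(1/4)*2^(3/4)*x/2) + C4*cos(15^(1/4)*2^(3/4)*x/2) + 12*x^2/5 - 16*x/35 + 1/5


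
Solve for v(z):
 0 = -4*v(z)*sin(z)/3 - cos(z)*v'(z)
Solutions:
 v(z) = C1*cos(z)^(4/3)


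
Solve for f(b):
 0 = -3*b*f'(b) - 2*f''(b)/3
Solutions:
 f(b) = C1 + C2*erf(3*b/2)


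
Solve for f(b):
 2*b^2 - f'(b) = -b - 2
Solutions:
 f(b) = C1 + 2*b^3/3 + b^2/2 + 2*b


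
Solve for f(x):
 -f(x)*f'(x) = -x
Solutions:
 f(x) = -sqrt(C1 + x^2)
 f(x) = sqrt(C1 + x^2)


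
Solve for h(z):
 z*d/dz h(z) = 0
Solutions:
 h(z) = C1


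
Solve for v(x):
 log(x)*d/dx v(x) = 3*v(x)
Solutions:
 v(x) = C1*exp(3*li(x))


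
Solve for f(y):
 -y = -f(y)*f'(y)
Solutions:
 f(y) = -sqrt(C1 + y^2)
 f(y) = sqrt(C1 + y^2)


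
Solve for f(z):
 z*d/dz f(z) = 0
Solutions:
 f(z) = C1


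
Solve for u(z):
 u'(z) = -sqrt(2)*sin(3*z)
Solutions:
 u(z) = C1 + sqrt(2)*cos(3*z)/3


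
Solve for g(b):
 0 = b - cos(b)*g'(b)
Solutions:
 g(b) = C1 + Integral(b/cos(b), b)


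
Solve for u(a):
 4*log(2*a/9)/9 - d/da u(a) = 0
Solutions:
 u(a) = C1 + 4*a*log(a)/9 - 8*a*log(3)/9 - 4*a/9 + 4*a*log(2)/9


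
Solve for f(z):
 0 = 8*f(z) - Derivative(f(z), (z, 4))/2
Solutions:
 f(z) = C1*exp(-2*z) + C2*exp(2*z) + C3*sin(2*z) + C4*cos(2*z)


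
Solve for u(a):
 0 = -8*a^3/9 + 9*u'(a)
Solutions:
 u(a) = C1 + 2*a^4/81


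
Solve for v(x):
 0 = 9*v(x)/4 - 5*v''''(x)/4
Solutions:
 v(x) = C1*exp(-sqrt(3)*5^(3/4)*x/5) + C2*exp(sqrt(3)*5^(3/4)*x/5) + C3*sin(sqrt(3)*5^(3/4)*x/5) + C4*cos(sqrt(3)*5^(3/4)*x/5)


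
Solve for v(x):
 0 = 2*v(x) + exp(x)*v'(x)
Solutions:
 v(x) = C1*exp(2*exp(-x))


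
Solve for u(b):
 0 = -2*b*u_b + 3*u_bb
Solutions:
 u(b) = C1 + C2*erfi(sqrt(3)*b/3)


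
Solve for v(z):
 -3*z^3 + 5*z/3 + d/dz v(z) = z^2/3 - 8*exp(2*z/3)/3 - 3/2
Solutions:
 v(z) = C1 + 3*z^4/4 + z^3/9 - 5*z^2/6 - 3*z/2 - 4*exp(2*z/3)


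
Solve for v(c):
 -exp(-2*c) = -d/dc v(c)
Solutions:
 v(c) = C1 - exp(-2*c)/2


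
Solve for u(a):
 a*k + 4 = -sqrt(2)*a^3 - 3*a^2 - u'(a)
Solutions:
 u(a) = C1 - sqrt(2)*a^4/4 - a^3 - a^2*k/2 - 4*a


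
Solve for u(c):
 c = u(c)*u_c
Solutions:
 u(c) = -sqrt(C1 + c^2)
 u(c) = sqrt(C1 + c^2)


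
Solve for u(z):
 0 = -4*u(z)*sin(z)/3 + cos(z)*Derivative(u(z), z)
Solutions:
 u(z) = C1/cos(z)^(4/3)


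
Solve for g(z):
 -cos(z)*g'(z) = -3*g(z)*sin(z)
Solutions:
 g(z) = C1/cos(z)^3


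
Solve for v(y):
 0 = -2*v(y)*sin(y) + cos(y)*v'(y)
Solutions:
 v(y) = C1/cos(y)^2


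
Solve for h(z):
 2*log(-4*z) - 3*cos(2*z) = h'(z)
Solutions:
 h(z) = C1 + 2*z*log(-z) - 2*z + 4*z*log(2) - 3*sin(2*z)/2


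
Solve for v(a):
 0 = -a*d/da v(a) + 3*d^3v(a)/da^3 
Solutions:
 v(a) = C1 + Integral(C2*airyai(3^(2/3)*a/3) + C3*airybi(3^(2/3)*a/3), a)


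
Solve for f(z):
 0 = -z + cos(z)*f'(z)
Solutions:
 f(z) = C1 + Integral(z/cos(z), z)


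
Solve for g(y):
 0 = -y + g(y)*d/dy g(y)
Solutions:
 g(y) = -sqrt(C1 + y^2)
 g(y) = sqrt(C1 + y^2)


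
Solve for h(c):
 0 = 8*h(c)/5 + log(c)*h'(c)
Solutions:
 h(c) = C1*exp(-8*li(c)/5)


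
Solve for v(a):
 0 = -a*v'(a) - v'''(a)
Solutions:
 v(a) = C1 + Integral(C2*airyai(-a) + C3*airybi(-a), a)


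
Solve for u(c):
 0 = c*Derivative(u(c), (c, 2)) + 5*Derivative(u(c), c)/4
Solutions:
 u(c) = C1 + C2/c^(1/4)


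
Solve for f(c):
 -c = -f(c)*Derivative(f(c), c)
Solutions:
 f(c) = -sqrt(C1 + c^2)
 f(c) = sqrt(C1 + c^2)


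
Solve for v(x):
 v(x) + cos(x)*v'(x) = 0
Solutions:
 v(x) = C1*sqrt(sin(x) - 1)/sqrt(sin(x) + 1)


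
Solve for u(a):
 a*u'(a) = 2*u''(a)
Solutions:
 u(a) = C1 + C2*erfi(a/2)


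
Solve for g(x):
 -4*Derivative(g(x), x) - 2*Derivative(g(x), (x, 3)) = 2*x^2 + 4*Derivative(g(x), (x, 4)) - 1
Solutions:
 g(x) = C1 + C2*exp(x*(-2 + (6*sqrt(330) + 109)^(-1/3) + (6*sqrt(330) + 109)^(1/3))/12)*sin(sqrt(3)*x*(-(6*sqrt(330) + 109)^(1/3) + (6*sqrt(330) + 109)^(-1/3))/12) + C3*exp(x*(-2 + (6*sqrt(330) + 109)^(-1/3) + (6*sqrt(330) + 109)^(1/3))/12)*cos(sqrt(3)*x*(-(6*sqrt(330) + 109)^(1/3) + (6*sqrt(330) + 109)^(-1/3))/12) + C4*exp(-x*((6*sqrt(330) + 109)^(-1/3) + 1 + (6*sqrt(330) + 109)^(1/3))/6) - x^3/6 + 3*x/4


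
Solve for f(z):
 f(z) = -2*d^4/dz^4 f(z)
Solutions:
 f(z) = (C1*sin(2^(1/4)*z/2) + C2*cos(2^(1/4)*z/2))*exp(-2^(1/4)*z/2) + (C3*sin(2^(1/4)*z/2) + C4*cos(2^(1/4)*z/2))*exp(2^(1/4)*z/2)


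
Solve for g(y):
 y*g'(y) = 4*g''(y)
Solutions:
 g(y) = C1 + C2*erfi(sqrt(2)*y/4)


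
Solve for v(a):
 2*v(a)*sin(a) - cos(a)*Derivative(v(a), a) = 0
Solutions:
 v(a) = C1/cos(a)^2


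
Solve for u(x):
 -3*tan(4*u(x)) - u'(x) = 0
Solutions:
 u(x) = -asin(C1*exp(-12*x))/4 + pi/4
 u(x) = asin(C1*exp(-12*x))/4


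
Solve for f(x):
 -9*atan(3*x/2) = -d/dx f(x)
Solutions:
 f(x) = C1 + 9*x*atan(3*x/2) - 3*log(9*x^2 + 4)


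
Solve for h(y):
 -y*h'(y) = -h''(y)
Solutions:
 h(y) = C1 + C2*erfi(sqrt(2)*y/2)


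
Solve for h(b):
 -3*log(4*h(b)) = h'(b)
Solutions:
 Integral(1/(log(_y) + 2*log(2)), (_y, h(b)))/3 = C1 - b


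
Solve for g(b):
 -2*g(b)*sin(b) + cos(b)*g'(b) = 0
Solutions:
 g(b) = C1/cos(b)^2


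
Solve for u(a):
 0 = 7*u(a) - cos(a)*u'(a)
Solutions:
 u(a) = C1*sqrt(sin(a) + 1)*(sin(a)^3 + 3*sin(a)^2 + 3*sin(a) + 1)/(sqrt(sin(a) - 1)*(sin(a)^3 - 3*sin(a)^2 + 3*sin(a) - 1))


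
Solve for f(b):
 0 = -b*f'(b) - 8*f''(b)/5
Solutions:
 f(b) = C1 + C2*erf(sqrt(5)*b/4)


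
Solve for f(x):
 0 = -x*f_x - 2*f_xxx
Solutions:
 f(x) = C1 + Integral(C2*airyai(-2^(2/3)*x/2) + C3*airybi(-2^(2/3)*x/2), x)


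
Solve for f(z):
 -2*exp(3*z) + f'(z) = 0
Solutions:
 f(z) = C1 + 2*exp(3*z)/3


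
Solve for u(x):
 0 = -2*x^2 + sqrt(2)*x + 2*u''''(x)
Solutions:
 u(x) = C1 + C2*x + C3*x^2 + C4*x^3 + x^6/360 - sqrt(2)*x^5/240


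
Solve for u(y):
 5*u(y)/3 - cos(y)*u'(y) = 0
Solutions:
 u(y) = C1*(sin(y) + 1)^(5/6)/(sin(y) - 1)^(5/6)


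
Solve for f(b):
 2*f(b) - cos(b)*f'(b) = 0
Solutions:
 f(b) = C1*(sin(b) + 1)/(sin(b) - 1)


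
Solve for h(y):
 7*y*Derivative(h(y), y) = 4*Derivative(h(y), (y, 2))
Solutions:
 h(y) = C1 + C2*erfi(sqrt(14)*y/4)


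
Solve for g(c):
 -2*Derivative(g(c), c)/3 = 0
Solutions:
 g(c) = C1


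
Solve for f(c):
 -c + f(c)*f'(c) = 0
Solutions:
 f(c) = -sqrt(C1 + c^2)
 f(c) = sqrt(C1 + c^2)


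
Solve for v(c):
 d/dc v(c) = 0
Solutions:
 v(c) = C1


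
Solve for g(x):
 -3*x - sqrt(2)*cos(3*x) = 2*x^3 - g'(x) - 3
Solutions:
 g(x) = C1 + x^4/2 + 3*x^2/2 - 3*x + sqrt(2)*sin(3*x)/3


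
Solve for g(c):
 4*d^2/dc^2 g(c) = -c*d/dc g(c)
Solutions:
 g(c) = C1 + C2*erf(sqrt(2)*c/4)


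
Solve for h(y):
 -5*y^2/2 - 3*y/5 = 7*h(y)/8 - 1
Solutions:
 h(y) = -20*y^2/7 - 24*y/35 + 8/7


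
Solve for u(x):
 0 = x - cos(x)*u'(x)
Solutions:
 u(x) = C1 + Integral(x/cos(x), x)


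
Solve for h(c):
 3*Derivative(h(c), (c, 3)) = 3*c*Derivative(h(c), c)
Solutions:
 h(c) = C1 + Integral(C2*airyai(c) + C3*airybi(c), c)


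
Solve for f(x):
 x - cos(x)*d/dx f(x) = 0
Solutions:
 f(x) = C1 + Integral(x/cos(x), x)
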